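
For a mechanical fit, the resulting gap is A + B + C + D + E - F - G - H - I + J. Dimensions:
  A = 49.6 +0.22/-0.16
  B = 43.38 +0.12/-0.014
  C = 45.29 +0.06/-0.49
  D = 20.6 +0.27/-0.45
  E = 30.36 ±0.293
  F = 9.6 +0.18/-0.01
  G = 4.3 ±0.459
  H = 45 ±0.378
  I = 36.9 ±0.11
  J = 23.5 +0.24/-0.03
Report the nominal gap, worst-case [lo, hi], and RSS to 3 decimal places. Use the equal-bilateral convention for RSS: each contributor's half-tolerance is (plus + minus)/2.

Stack each dimension's contribution:
  +A: nom +49.600 → Σnom=49.600; wc +0.220/-0.160 → slack +0.220/-0.160; half-tol=0.190, Σhalf²=0.036100
  +B: nom +43.380 → Σnom=92.980; wc +0.120/-0.014 → slack +0.340/-0.174; half-tol=0.067, Σhalf²=0.040589
  +C: nom +45.290 → Σnom=138.270; wc +0.060/-0.490 → slack +0.400/-0.664; half-tol=0.275, Σhalf²=0.116214
  +D: nom +20.600 → Σnom=158.870; wc +0.270/-0.450 → slack +0.670/-1.114; half-tol=0.360, Σhalf²=0.245814
  +E: nom +30.360 → Σnom=189.230; wc +0.293/-0.293 → slack +0.963/-1.407; half-tol=0.293, Σhalf²=0.331663
  -F: nom -9.600 → Σnom=179.630; wc +0.010/-0.180 → slack +0.973/-1.587; half-tol=0.095, Σhalf²=0.340688
  -G: nom -4.300 → Σnom=175.330; wc +0.459/-0.459 → slack +1.432/-2.046; half-tol=0.459, Σhalf²=0.551369
  -H: nom -45.000 → Σnom=130.330; wc +0.378/-0.378 → slack +1.810/-2.424; half-tol=0.378, Σhalf²=0.694253
  -I: nom -36.900 → Σnom=93.430; wc +0.110/-0.110 → slack +1.920/-2.534; half-tol=0.110, Σhalf²=0.706353
  +J: nom +23.500 → Σnom=116.930; wc +0.240/-0.030 → slack +2.160/-2.564; half-tol=0.135, Σhalf²=0.724578
Nominal = 116.930. Worst-case = [116.930 - 2.564, 116.930 + 2.160] = [114.366, 119.090]. RSS = √0.724578 = 0.851.

nominal=116.930 wc=[114.366,119.090] rss=0.851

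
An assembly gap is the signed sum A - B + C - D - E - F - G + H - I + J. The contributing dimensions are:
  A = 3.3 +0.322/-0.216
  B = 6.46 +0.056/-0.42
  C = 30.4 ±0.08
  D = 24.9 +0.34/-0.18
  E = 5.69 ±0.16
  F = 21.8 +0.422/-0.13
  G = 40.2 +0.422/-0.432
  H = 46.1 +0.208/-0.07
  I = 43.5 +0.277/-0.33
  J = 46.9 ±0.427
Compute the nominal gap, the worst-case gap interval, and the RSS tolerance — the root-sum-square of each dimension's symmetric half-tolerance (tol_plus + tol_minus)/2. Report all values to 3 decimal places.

nominal=-15.850 wc=[-18.320,-13.161] rss=0.884

Stack each dimension's contribution:
  +A: nom +3.300 → Σnom=3.300; wc +0.322/-0.216 → slack +0.322/-0.216; half-tol=0.269, Σhalf²=0.072361
  -B: nom -6.460 → Σnom=-3.160; wc +0.420/-0.056 → slack +0.742/-0.272; half-tol=0.238, Σhalf²=0.129005
  +C: nom +30.400 → Σnom=27.240; wc +0.080/-0.080 → slack +0.822/-0.352; half-tol=0.080, Σhalf²=0.135405
  -D: nom -24.900 → Σnom=2.340; wc +0.180/-0.340 → slack +1.002/-0.692; half-tol=0.260, Σhalf²=0.203005
  -E: nom -5.690 → Σnom=-3.350; wc +0.160/-0.160 → slack +1.162/-0.852; half-tol=0.160, Σhalf²=0.228605
  -F: nom -21.800 → Σnom=-25.150; wc +0.130/-0.422 → slack +1.292/-1.274; half-tol=0.276, Σhalf²=0.304781
  -G: nom -40.200 → Σnom=-65.350; wc +0.432/-0.422 → slack +1.724/-1.696; half-tol=0.427, Σhalf²=0.487110
  +H: nom +46.100 → Σnom=-19.250; wc +0.208/-0.070 → slack +1.932/-1.766; half-tol=0.139, Σhalf²=0.506431
  -I: nom -43.500 → Σnom=-62.750; wc +0.330/-0.277 → slack +2.262/-2.043; half-tol=0.303, Σhalf²=0.598543
  +J: nom +46.900 → Σnom=-15.850; wc +0.427/-0.427 → slack +2.689/-2.470; half-tol=0.427, Σhalf²=0.780872
Nominal = -15.850. Worst-case = [-15.850 - 2.470, -15.850 + 2.689] = [-18.320, -13.161]. RSS = √0.780872 = 0.884.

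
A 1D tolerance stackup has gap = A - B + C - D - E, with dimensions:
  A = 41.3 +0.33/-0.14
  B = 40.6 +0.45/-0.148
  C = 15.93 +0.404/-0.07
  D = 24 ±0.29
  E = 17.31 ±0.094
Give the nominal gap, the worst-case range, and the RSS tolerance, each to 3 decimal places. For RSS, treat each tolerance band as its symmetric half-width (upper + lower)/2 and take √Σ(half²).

Stack each dimension's contribution:
  +A: nom +41.300 → Σnom=41.300; wc +0.330/-0.140 → slack +0.330/-0.140; half-tol=0.235, Σhalf²=0.055225
  -B: nom -40.600 → Σnom=0.700; wc +0.148/-0.450 → slack +0.478/-0.590; half-tol=0.299, Σhalf²=0.144626
  +C: nom +15.930 → Σnom=16.630; wc +0.404/-0.070 → slack +0.882/-0.660; half-tol=0.237, Σhalf²=0.200795
  -D: nom -24.000 → Σnom=-7.370; wc +0.290/-0.290 → slack +1.172/-0.950; half-tol=0.290, Σhalf²=0.284895
  -E: nom -17.310 → Σnom=-24.680; wc +0.094/-0.094 → slack +1.266/-1.044; half-tol=0.094, Σhalf²=0.293731
Nominal = -24.680. Worst-case = [-24.680 - 1.044, -24.680 + 1.266] = [-25.724, -23.414]. RSS = √0.293731 = 0.542.

nominal=-24.680 wc=[-25.724,-23.414] rss=0.542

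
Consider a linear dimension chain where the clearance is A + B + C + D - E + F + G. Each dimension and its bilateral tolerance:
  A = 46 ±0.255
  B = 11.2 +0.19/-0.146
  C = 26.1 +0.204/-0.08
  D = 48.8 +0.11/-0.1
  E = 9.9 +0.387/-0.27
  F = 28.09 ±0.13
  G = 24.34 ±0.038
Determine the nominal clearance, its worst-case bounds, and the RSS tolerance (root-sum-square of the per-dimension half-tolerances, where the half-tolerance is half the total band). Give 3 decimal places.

Stack each dimension's contribution:
  +A: nom +46.000 → Σnom=46.000; wc +0.255/-0.255 → slack +0.255/-0.255; half-tol=0.255, Σhalf²=0.065025
  +B: nom +11.200 → Σnom=57.200; wc +0.190/-0.146 → slack +0.445/-0.401; half-tol=0.168, Σhalf²=0.093249
  +C: nom +26.100 → Σnom=83.300; wc +0.204/-0.080 → slack +0.649/-0.481; half-tol=0.142, Σhalf²=0.113413
  +D: nom +48.800 → Σnom=132.100; wc +0.110/-0.100 → slack +0.759/-0.581; half-tol=0.105, Σhalf²=0.124438
  -E: nom -9.900 → Σnom=122.200; wc +0.270/-0.387 → slack +1.029/-0.968; half-tol=0.329, Σhalf²=0.232350
  +F: nom +28.090 → Σnom=150.290; wc +0.130/-0.130 → slack +1.159/-1.098; half-tol=0.130, Σhalf²=0.249250
  +G: nom +24.340 → Σnom=174.630; wc +0.038/-0.038 → slack +1.197/-1.136; half-tol=0.038, Σhalf²=0.250694
Nominal = 174.630. Worst-case = [174.630 - 1.136, 174.630 + 1.197] = [173.494, 175.827]. RSS = √0.250694 = 0.501.

nominal=174.630 wc=[173.494,175.827] rss=0.501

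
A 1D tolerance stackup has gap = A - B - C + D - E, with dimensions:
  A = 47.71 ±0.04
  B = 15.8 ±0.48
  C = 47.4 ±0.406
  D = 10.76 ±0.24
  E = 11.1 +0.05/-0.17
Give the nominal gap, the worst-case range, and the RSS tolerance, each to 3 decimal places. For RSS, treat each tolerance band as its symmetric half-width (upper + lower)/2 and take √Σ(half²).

Stack each dimension's contribution:
  +A: nom +47.710 → Σnom=47.710; wc +0.040/-0.040 → slack +0.040/-0.040; half-tol=0.040, Σhalf²=0.001600
  -B: nom -15.800 → Σnom=31.910; wc +0.480/-0.480 → slack +0.520/-0.520; half-tol=0.480, Σhalf²=0.232000
  -C: nom -47.400 → Σnom=-15.490; wc +0.406/-0.406 → slack +0.926/-0.926; half-tol=0.406, Σhalf²=0.396836
  +D: nom +10.760 → Σnom=-4.730; wc +0.240/-0.240 → slack +1.166/-1.166; half-tol=0.240, Σhalf²=0.454436
  -E: nom -11.100 → Σnom=-15.830; wc +0.170/-0.050 → slack +1.336/-1.216; half-tol=0.110, Σhalf²=0.466536
Nominal = -15.830. Worst-case = [-15.830 - 1.216, -15.830 + 1.336] = [-17.046, -14.494]. RSS = √0.466536 = 0.683.

nominal=-15.830 wc=[-17.046,-14.494] rss=0.683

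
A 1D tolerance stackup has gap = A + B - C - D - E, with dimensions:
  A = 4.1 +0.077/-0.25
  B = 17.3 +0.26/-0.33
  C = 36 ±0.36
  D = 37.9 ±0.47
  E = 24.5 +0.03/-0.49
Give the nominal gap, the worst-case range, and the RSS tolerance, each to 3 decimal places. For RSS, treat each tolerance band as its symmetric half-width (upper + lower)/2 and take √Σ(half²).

nominal=-77.000 wc=[-78.440,-75.343] rss=0.729

Stack each dimension's contribution:
  +A: nom +4.100 → Σnom=4.100; wc +0.077/-0.250 → slack +0.077/-0.250; half-tol=0.164, Σhalf²=0.026732
  +B: nom +17.300 → Σnom=21.400; wc +0.260/-0.330 → slack +0.337/-0.580; half-tol=0.295, Σhalf²=0.113757
  -C: nom -36.000 → Σnom=-14.600; wc +0.360/-0.360 → slack +0.697/-0.940; half-tol=0.360, Σhalf²=0.243357
  -D: nom -37.900 → Σnom=-52.500; wc +0.470/-0.470 → slack +1.167/-1.410; half-tol=0.470, Σhalf²=0.464257
  -E: nom -24.500 → Σnom=-77.000; wc +0.490/-0.030 → slack +1.657/-1.440; half-tol=0.260, Σhalf²=0.531857
Nominal = -77.000. Worst-case = [-77.000 - 1.440, -77.000 + 1.657] = [-78.440, -75.343]. RSS = √0.531857 = 0.729.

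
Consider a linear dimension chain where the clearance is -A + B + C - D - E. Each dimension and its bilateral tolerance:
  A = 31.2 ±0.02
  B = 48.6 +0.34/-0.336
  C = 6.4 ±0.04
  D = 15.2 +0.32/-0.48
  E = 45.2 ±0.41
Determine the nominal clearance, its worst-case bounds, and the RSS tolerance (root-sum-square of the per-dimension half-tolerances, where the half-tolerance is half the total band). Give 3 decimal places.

Stack each dimension's contribution:
  -A: nom -31.200 → Σnom=-31.200; wc +0.020/-0.020 → slack +0.020/-0.020; half-tol=0.020, Σhalf²=0.000400
  +B: nom +48.600 → Σnom=17.400; wc +0.340/-0.336 → slack +0.360/-0.356; half-tol=0.338, Σhalf²=0.114644
  +C: nom +6.400 → Σnom=23.800; wc +0.040/-0.040 → slack +0.400/-0.396; half-tol=0.040, Σhalf²=0.116244
  -D: nom -15.200 → Σnom=8.600; wc +0.480/-0.320 → slack +0.880/-0.716; half-tol=0.400, Σhalf²=0.276244
  -E: nom -45.200 → Σnom=-36.600; wc +0.410/-0.410 → slack +1.290/-1.126; half-tol=0.410, Σhalf²=0.444344
Nominal = -36.600. Worst-case = [-36.600 - 1.126, -36.600 + 1.290] = [-37.726, -35.310]. RSS = √0.444344 = 0.667.

nominal=-36.600 wc=[-37.726,-35.310] rss=0.667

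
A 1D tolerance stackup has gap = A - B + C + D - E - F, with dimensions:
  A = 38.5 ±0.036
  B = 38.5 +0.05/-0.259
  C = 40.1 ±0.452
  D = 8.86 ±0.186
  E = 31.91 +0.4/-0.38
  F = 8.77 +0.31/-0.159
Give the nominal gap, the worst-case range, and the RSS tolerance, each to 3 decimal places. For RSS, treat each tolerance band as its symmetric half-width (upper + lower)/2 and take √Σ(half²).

nominal=8.280 wc=[6.846,9.752] rss=0.686

Stack each dimension's contribution:
  +A: nom +38.500 → Σnom=38.500; wc +0.036/-0.036 → slack +0.036/-0.036; half-tol=0.036, Σhalf²=0.001296
  -B: nom -38.500 → Σnom=0.000; wc +0.259/-0.050 → slack +0.295/-0.086; half-tol=0.154, Σhalf²=0.025166
  +C: nom +40.100 → Σnom=40.100; wc +0.452/-0.452 → slack +0.747/-0.538; half-tol=0.452, Σhalf²=0.229470
  +D: nom +8.860 → Σnom=48.960; wc +0.186/-0.186 → slack +0.933/-0.724; half-tol=0.186, Σhalf²=0.264066
  -E: nom -31.910 → Σnom=17.050; wc +0.380/-0.400 → slack +1.313/-1.124; half-tol=0.390, Σhalf²=0.416166
  -F: nom -8.770 → Σnom=8.280; wc +0.159/-0.310 → slack +1.472/-1.434; half-tol=0.234, Σhalf²=0.471156
Nominal = 8.280. Worst-case = [8.280 - 1.434, 8.280 + 1.472] = [6.846, 9.752]. RSS = √0.471156 = 0.686.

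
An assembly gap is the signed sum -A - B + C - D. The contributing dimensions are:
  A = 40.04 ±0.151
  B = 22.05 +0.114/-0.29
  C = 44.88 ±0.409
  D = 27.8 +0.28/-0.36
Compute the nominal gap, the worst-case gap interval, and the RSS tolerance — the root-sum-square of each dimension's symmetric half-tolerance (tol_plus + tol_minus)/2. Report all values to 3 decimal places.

Stack each dimension's contribution:
  -A: nom -40.040 → Σnom=-40.040; wc +0.151/-0.151 → slack +0.151/-0.151; half-tol=0.151, Σhalf²=0.022801
  -B: nom -22.050 → Σnom=-62.090; wc +0.290/-0.114 → slack +0.441/-0.265; half-tol=0.202, Σhalf²=0.063605
  +C: nom +44.880 → Σnom=-17.210; wc +0.409/-0.409 → slack +0.850/-0.674; half-tol=0.409, Σhalf²=0.230886
  -D: nom -27.800 → Σnom=-45.010; wc +0.360/-0.280 → slack +1.210/-0.954; half-tol=0.320, Σhalf²=0.333286
Nominal = -45.010. Worst-case = [-45.010 - 0.954, -45.010 + 1.210] = [-45.964, -43.800]. RSS = √0.333286 = 0.577.

nominal=-45.010 wc=[-45.964,-43.800] rss=0.577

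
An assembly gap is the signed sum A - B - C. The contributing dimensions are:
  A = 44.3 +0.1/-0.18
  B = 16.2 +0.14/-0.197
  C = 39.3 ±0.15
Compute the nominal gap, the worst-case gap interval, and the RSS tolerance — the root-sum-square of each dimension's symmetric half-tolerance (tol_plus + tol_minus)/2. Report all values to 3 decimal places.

Stack each dimension's contribution:
  +A: nom +44.300 → Σnom=44.300; wc +0.100/-0.180 → slack +0.100/-0.180; half-tol=0.140, Σhalf²=0.019600
  -B: nom -16.200 → Σnom=28.100; wc +0.197/-0.140 → slack +0.297/-0.320; half-tol=0.169, Σhalf²=0.047992
  -C: nom -39.300 → Σnom=-11.200; wc +0.150/-0.150 → slack +0.447/-0.470; half-tol=0.150, Σhalf²=0.070492
Nominal = -11.200. Worst-case = [-11.200 - 0.470, -11.200 + 0.447] = [-11.670, -10.753]. RSS = √0.070492 = 0.266.

nominal=-11.200 wc=[-11.670,-10.753] rss=0.266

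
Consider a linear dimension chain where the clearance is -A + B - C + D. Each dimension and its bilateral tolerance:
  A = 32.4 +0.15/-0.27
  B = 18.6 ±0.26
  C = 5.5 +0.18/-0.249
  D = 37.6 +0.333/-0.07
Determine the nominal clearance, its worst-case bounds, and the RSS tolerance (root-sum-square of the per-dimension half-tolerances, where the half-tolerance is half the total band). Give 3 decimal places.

nominal=18.300 wc=[17.640,19.412] rss=0.445

Stack each dimension's contribution:
  -A: nom -32.400 → Σnom=-32.400; wc +0.270/-0.150 → slack +0.270/-0.150; half-tol=0.210, Σhalf²=0.044100
  +B: nom +18.600 → Σnom=-13.800; wc +0.260/-0.260 → slack +0.530/-0.410; half-tol=0.260, Σhalf²=0.111700
  -C: nom -5.500 → Σnom=-19.300; wc +0.249/-0.180 → slack +0.779/-0.590; half-tol=0.214, Σhalf²=0.157710
  +D: nom +37.600 → Σnom=18.300; wc +0.333/-0.070 → slack +1.112/-0.660; half-tol=0.202, Σhalf²=0.198313
Nominal = 18.300. Worst-case = [18.300 - 0.660, 18.300 + 1.112] = [17.640, 19.412]. RSS = √0.198313 = 0.445.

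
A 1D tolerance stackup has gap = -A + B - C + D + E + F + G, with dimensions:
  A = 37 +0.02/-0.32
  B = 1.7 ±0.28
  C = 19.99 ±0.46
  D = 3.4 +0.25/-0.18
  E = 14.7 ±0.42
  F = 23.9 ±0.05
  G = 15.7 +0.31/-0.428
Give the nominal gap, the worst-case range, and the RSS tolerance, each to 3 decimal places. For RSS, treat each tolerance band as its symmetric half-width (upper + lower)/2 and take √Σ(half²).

nominal=2.410 wc=[0.572,4.500] rss=0.825

Stack each dimension's contribution:
  -A: nom -37.000 → Σnom=-37.000; wc +0.320/-0.020 → slack +0.320/-0.020; half-tol=0.170, Σhalf²=0.028900
  +B: nom +1.700 → Σnom=-35.300; wc +0.280/-0.280 → slack +0.600/-0.300; half-tol=0.280, Σhalf²=0.107300
  -C: nom -19.990 → Σnom=-55.290; wc +0.460/-0.460 → slack +1.060/-0.760; half-tol=0.460, Σhalf²=0.318900
  +D: nom +3.400 → Σnom=-51.890; wc +0.250/-0.180 → slack +1.310/-0.940; half-tol=0.215, Σhalf²=0.365125
  +E: nom +14.700 → Σnom=-37.190; wc +0.420/-0.420 → slack +1.730/-1.360; half-tol=0.420, Σhalf²=0.541525
  +F: nom +23.900 → Σnom=-13.290; wc +0.050/-0.050 → slack +1.780/-1.410; half-tol=0.050, Σhalf²=0.544025
  +G: nom +15.700 → Σnom=2.410; wc +0.310/-0.428 → slack +2.090/-1.838; half-tol=0.369, Σhalf²=0.680186
Nominal = 2.410. Worst-case = [2.410 - 1.838, 2.410 + 2.090] = [0.572, 4.500]. RSS = √0.680186 = 0.825.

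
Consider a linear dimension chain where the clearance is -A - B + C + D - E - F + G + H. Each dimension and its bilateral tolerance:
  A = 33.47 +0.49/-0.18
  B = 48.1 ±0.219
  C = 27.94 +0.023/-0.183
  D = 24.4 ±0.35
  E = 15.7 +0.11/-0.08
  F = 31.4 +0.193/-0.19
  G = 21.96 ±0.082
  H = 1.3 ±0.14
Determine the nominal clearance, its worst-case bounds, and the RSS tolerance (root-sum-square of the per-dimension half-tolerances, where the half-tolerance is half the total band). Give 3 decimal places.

Stack each dimension's contribution:
  -A: nom -33.470 → Σnom=-33.470; wc +0.180/-0.490 → slack +0.180/-0.490; half-tol=0.335, Σhalf²=0.112225
  -B: nom -48.100 → Σnom=-81.570; wc +0.219/-0.219 → slack +0.399/-0.709; half-tol=0.219, Σhalf²=0.160186
  +C: nom +27.940 → Σnom=-53.630; wc +0.023/-0.183 → slack +0.422/-0.892; half-tol=0.103, Σhalf²=0.170795
  +D: nom +24.400 → Σnom=-29.230; wc +0.350/-0.350 → slack +0.772/-1.242; half-tol=0.350, Σhalf²=0.293295
  -E: nom -15.700 → Σnom=-44.930; wc +0.080/-0.110 → slack +0.852/-1.352; half-tol=0.095, Σhalf²=0.302320
  -F: nom -31.400 → Σnom=-76.330; wc +0.190/-0.193 → slack +1.042/-1.545; half-tol=0.192, Σhalf²=0.338992
  +G: nom +21.960 → Σnom=-54.370; wc +0.082/-0.082 → slack +1.124/-1.627; half-tol=0.082, Σhalf²=0.345716
  +H: nom +1.300 → Σnom=-53.070; wc +0.140/-0.140 → slack +1.264/-1.767; half-tol=0.140, Σhalf²=0.365316
Nominal = -53.070. Worst-case = [-53.070 - 1.767, -53.070 + 1.264] = [-54.837, -51.806]. RSS = √0.365316 = 0.604.

nominal=-53.070 wc=[-54.837,-51.806] rss=0.604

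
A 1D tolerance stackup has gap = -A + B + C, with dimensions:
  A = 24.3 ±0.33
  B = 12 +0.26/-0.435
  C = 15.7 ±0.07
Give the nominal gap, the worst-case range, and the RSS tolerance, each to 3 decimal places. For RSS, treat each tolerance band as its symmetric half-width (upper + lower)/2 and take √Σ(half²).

nominal=3.400 wc=[2.565,4.060] rss=0.484

Stack each dimension's contribution:
  -A: nom -24.300 → Σnom=-24.300; wc +0.330/-0.330 → slack +0.330/-0.330; half-tol=0.330, Σhalf²=0.108900
  +B: nom +12.000 → Σnom=-12.300; wc +0.260/-0.435 → slack +0.590/-0.765; half-tol=0.348, Σhalf²=0.229656
  +C: nom +15.700 → Σnom=3.400; wc +0.070/-0.070 → slack +0.660/-0.835; half-tol=0.070, Σhalf²=0.234556
Nominal = 3.400. Worst-case = [3.400 - 0.835, 3.400 + 0.660] = [2.565, 4.060]. RSS = √0.234556 = 0.484.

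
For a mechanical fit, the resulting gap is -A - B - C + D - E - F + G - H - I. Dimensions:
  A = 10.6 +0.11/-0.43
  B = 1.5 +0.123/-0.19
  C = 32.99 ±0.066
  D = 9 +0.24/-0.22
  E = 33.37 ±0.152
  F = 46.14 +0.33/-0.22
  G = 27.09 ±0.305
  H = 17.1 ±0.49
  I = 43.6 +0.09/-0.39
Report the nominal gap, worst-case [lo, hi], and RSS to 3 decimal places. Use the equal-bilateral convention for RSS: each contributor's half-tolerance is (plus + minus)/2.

Stack each dimension's contribution:
  -A: nom -10.600 → Σnom=-10.600; wc +0.430/-0.110 → slack +0.430/-0.110; half-tol=0.270, Σhalf²=0.072900
  -B: nom -1.500 → Σnom=-12.100; wc +0.190/-0.123 → slack +0.620/-0.233; half-tol=0.157, Σhalf²=0.097392
  -C: nom -32.990 → Σnom=-45.090; wc +0.066/-0.066 → slack +0.686/-0.299; half-tol=0.066, Σhalf²=0.101748
  +D: nom +9.000 → Σnom=-36.090; wc +0.240/-0.220 → slack +0.926/-0.519; half-tol=0.230, Σhalf²=0.154648
  -E: nom -33.370 → Σnom=-69.460; wc +0.152/-0.152 → slack +1.078/-0.671; half-tol=0.152, Σhalf²=0.177752
  -F: nom -46.140 → Σnom=-115.600; wc +0.220/-0.330 → slack +1.298/-1.001; half-tol=0.275, Σhalf²=0.253377
  +G: nom +27.090 → Σnom=-88.510; wc +0.305/-0.305 → slack +1.603/-1.306; half-tol=0.305, Σhalf²=0.346402
  -H: nom -17.100 → Σnom=-105.610; wc +0.490/-0.490 → slack +2.093/-1.796; half-tol=0.490, Σhalf²=0.586502
  -I: nom -43.600 → Σnom=-149.210; wc +0.390/-0.090 → slack +2.483/-1.886; half-tol=0.240, Σhalf²=0.644102
Nominal = -149.210. Worst-case = [-149.210 - 1.886, -149.210 + 2.483] = [-151.096, -146.727]. RSS = √0.644102 = 0.803.

nominal=-149.210 wc=[-151.096,-146.727] rss=0.803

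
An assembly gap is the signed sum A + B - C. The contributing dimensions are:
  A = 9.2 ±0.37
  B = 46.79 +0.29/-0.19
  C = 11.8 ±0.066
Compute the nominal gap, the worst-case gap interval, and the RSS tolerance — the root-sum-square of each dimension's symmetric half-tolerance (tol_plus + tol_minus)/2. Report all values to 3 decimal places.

Stack each dimension's contribution:
  +A: nom +9.200 → Σnom=9.200; wc +0.370/-0.370 → slack +0.370/-0.370; half-tol=0.370, Σhalf²=0.136900
  +B: nom +46.790 → Σnom=55.990; wc +0.290/-0.190 → slack +0.660/-0.560; half-tol=0.240, Σhalf²=0.194500
  -C: nom -11.800 → Σnom=44.190; wc +0.066/-0.066 → slack +0.726/-0.626; half-tol=0.066, Σhalf²=0.198856
Nominal = 44.190. Worst-case = [44.190 - 0.626, 44.190 + 0.726] = [43.564, 44.916]. RSS = √0.198856 = 0.446.

nominal=44.190 wc=[43.564,44.916] rss=0.446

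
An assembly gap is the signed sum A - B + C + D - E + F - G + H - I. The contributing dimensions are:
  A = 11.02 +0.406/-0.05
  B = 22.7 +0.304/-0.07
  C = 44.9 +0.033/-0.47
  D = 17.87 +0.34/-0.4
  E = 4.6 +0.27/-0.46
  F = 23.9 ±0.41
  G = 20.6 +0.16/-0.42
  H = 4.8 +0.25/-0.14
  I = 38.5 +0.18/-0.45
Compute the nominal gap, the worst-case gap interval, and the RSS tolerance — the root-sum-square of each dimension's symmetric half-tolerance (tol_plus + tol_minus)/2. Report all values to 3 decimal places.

nominal=16.090 wc=[13.706,18.929] rss=0.900

Stack each dimension's contribution:
  +A: nom +11.020 → Σnom=11.020; wc +0.406/-0.050 → slack +0.406/-0.050; half-tol=0.228, Σhalf²=0.051984
  -B: nom -22.700 → Σnom=-11.680; wc +0.070/-0.304 → slack +0.476/-0.354; half-tol=0.187, Σhalf²=0.086953
  +C: nom +44.900 → Σnom=33.220; wc +0.033/-0.470 → slack +0.509/-0.824; half-tol=0.252, Σhalf²=0.150205
  +D: nom +17.870 → Σnom=51.090; wc +0.340/-0.400 → slack +0.849/-1.224; half-tol=0.370, Σhalf²=0.287105
  -E: nom -4.600 → Σnom=46.490; wc +0.460/-0.270 → slack +1.309/-1.494; half-tol=0.365, Σhalf²=0.420330
  +F: nom +23.900 → Σnom=70.390; wc +0.410/-0.410 → slack +1.719/-1.904; half-tol=0.410, Σhalf²=0.588430
  -G: nom -20.600 → Σnom=49.790; wc +0.420/-0.160 → slack +2.139/-2.064; half-tol=0.290, Σhalf²=0.672530
  +H: nom +4.800 → Σnom=54.590; wc +0.250/-0.140 → slack +2.389/-2.204; half-tol=0.195, Σhalf²=0.710555
  -I: nom -38.500 → Σnom=16.090; wc +0.450/-0.180 → slack +2.839/-2.384; half-tol=0.315, Σhalf²=0.809780
Nominal = 16.090. Worst-case = [16.090 - 2.384, 16.090 + 2.839] = [13.706, 18.929]. RSS = √0.809780 = 0.900.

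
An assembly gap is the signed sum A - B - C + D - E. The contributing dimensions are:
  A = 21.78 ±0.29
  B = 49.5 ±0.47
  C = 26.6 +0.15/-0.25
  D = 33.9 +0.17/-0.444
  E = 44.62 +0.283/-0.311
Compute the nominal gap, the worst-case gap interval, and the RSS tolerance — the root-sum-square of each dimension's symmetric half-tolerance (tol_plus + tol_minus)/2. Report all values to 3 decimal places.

nominal=-65.040 wc=[-66.677,-63.549] rss=0.726

Stack each dimension's contribution:
  +A: nom +21.780 → Σnom=21.780; wc +0.290/-0.290 → slack +0.290/-0.290; half-tol=0.290, Σhalf²=0.084100
  -B: nom -49.500 → Σnom=-27.720; wc +0.470/-0.470 → slack +0.760/-0.760; half-tol=0.470, Σhalf²=0.305000
  -C: nom -26.600 → Σnom=-54.320; wc +0.250/-0.150 → slack +1.010/-0.910; half-tol=0.200, Σhalf²=0.345000
  +D: nom +33.900 → Σnom=-20.420; wc +0.170/-0.444 → slack +1.180/-1.354; half-tol=0.307, Σhalf²=0.439249
  -E: nom -44.620 → Σnom=-65.040; wc +0.311/-0.283 → slack +1.491/-1.637; half-tol=0.297, Σhalf²=0.527458
Nominal = -65.040. Worst-case = [-65.040 - 1.637, -65.040 + 1.491] = [-66.677, -63.549]. RSS = √0.527458 = 0.726.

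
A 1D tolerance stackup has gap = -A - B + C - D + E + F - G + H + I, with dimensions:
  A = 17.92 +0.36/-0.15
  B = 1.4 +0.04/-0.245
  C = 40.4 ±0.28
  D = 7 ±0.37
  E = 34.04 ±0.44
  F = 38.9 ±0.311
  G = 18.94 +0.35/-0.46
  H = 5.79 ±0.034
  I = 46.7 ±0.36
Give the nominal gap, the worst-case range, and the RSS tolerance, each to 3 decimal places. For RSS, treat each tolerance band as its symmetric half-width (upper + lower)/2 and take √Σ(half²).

nominal=120.570 wc=[118.025,123.220] rss=0.941

Stack each dimension's contribution:
  -A: nom -17.920 → Σnom=-17.920; wc +0.150/-0.360 → slack +0.150/-0.360; half-tol=0.255, Σhalf²=0.065025
  -B: nom -1.400 → Σnom=-19.320; wc +0.245/-0.040 → slack +0.395/-0.400; half-tol=0.142, Σhalf²=0.085331
  +C: nom +40.400 → Σnom=21.080; wc +0.280/-0.280 → slack +0.675/-0.680; half-tol=0.280, Σhalf²=0.163731
  -D: nom -7.000 → Σnom=14.080; wc +0.370/-0.370 → slack +1.045/-1.050; half-tol=0.370, Σhalf²=0.300631
  +E: nom +34.040 → Σnom=48.120; wc +0.440/-0.440 → slack +1.485/-1.490; half-tol=0.440, Σhalf²=0.494231
  +F: nom +38.900 → Σnom=87.020; wc +0.311/-0.311 → slack +1.796/-1.801; half-tol=0.311, Σhalf²=0.590952
  -G: nom -18.940 → Σnom=68.080; wc +0.460/-0.350 → slack +2.256/-2.151; half-tol=0.405, Σhalf²=0.754977
  +H: nom +5.790 → Σnom=73.870; wc +0.034/-0.034 → slack +2.290/-2.185; half-tol=0.034, Σhalf²=0.756133
  +I: nom +46.700 → Σnom=120.570; wc +0.360/-0.360 → slack +2.650/-2.545; half-tol=0.360, Σhalf²=0.885733
Nominal = 120.570. Worst-case = [120.570 - 2.545, 120.570 + 2.650] = [118.025, 123.220]. RSS = √0.885733 = 0.941.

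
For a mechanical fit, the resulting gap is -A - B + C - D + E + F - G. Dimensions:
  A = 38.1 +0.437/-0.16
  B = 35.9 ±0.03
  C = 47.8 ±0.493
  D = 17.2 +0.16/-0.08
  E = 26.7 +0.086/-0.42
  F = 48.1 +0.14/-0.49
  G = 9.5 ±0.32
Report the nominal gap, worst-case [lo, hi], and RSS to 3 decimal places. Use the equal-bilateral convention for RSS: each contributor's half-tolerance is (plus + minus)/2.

Stack each dimension's contribution:
  -A: nom -38.100 → Σnom=-38.100; wc +0.160/-0.437 → slack +0.160/-0.437; half-tol=0.298, Σhalf²=0.089102
  -B: nom -35.900 → Σnom=-74.000; wc +0.030/-0.030 → slack +0.190/-0.467; half-tol=0.030, Σhalf²=0.090002
  +C: nom +47.800 → Σnom=-26.200; wc +0.493/-0.493 → slack +0.683/-0.960; half-tol=0.493, Σhalf²=0.333051
  -D: nom -17.200 → Σnom=-43.400; wc +0.080/-0.160 → slack +0.763/-1.120; half-tol=0.120, Σhalf²=0.347451
  +E: nom +26.700 → Σnom=-16.700; wc +0.086/-0.420 → slack +0.849/-1.540; half-tol=0.253, Σhalf²=0.411460
  +F: nom +48.100 → Σnom=31.400; wc +0.140/-0.490 → slack +0.989/-2.030; half-tol=0.315, Σhalf²=0.510685
  -G: nom -9.500 → Σnom=21.900; wc +0.320/-0.320 → slack +1.309/-2.350; half-tol=0.320, Σhalf²=0.613085
Nominal = 21.900. Worst-case = [21.900 - 2.350, 21.900 + 1.309] = [19.550, 23.209]. RSS = √0.613085 = 0.783.

nominal=21.900 wc=[19.550,23.209] rss=0.783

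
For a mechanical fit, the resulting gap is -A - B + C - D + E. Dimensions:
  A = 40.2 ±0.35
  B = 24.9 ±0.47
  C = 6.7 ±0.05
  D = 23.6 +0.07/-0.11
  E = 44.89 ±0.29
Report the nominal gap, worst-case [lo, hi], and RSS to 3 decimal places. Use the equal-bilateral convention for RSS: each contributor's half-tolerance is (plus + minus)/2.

nominal=-37.110 wc=[-38.340,-35.840] rss=0.662

Stack each dimension's contribution:
  -A: nom -40.200 → Σnom=-40.200; wc +0.350/-0.350 → slack +0.350/-0.350; half-tol=0.350, Σhalf²=0.122500
  -B: nom -24.900 → Σnom=-65.100; wc +0.470/-0.470 → slack +0.820/-0.820; half-tol=0.470, Σhalf²=0.343400
  +C: nom +6.700 → Σnom=-58.400; wc +0.050/-0.050 → slack +0.870/-0.870; half-tol=0.050, Σhalf²=0.345900
  -D: nom -23.600 → Σnom=-82.000; wc +0.110/-0.070 → slack +0.980/-0.940; half-tol=0.090, Σhalf²=0.354000
  +E: nom +44.890 → Σnom=-37.110; wc +0.290/-0.290 → slack +1.270/-1.230; half-tol=0.290, Σhalf²=0.438100
Nominal = -37.110. Worst-case = [-37.110 - 1.230, -37.110 + 1.270] = [-38.340, -35.840]. RSS = √0.438100 = 0.662.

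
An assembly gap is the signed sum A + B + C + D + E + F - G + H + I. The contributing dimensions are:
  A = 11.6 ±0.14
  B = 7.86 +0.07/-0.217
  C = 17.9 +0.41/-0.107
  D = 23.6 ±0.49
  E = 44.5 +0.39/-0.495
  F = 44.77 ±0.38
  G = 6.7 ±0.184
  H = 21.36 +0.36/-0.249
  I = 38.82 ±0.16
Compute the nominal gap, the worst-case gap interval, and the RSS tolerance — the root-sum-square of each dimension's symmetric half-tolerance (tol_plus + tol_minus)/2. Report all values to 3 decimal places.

Stack each dimension's contribution:
  +A: nom +11.600 → Σnom=11.600; wc +0.140/-0.140 → slack +0.140/-0.140; half-tol=0.140, Σhalf²=0.019600
  +B: nom +7.860 → Σnom=19.460; wc +0.070/-0.217 → slack +0.210/-0.357; half-tol=0.144, Σhalf²=0.040192
  +C: nom +17.900 → Σnom=37.360; wc +0.410/-0.107 → slack +0.620/-0.464; half-tol=0.259, Σhalf²=0.107015
  +D: nom +23.600 → Σnom=60.960; wc +0.490/-0.490 → slack +1.110/-0.954; half-tol=0.490, Σhalf²=0.347114
  +E: nom +44.500 → Σnom=105.460; wc +0.390/-0.495 → slack +1.500/-1.449; half-tol=0.443, Σhalf²=0.542921
  +F: nom +44.770 → Σnom=150.230; wc +0.380/-0.380 → slack +1.880/-1.829; half-tol=0.380, Σhalf²=0.687321
  -G: nom -6.700 → Σnom=143.530; wc +0.184/-0.184 → slack +2.064/-2.013; half-tol=0.184, Σhalf²=0.721177
  +H: nom +21.360 → Σnom=164.890; wc +0.360/-0.249 → slack +2.424/-2.262; half-tol=0.304, Σhalf²=0.813897
  +I: nom +38.820 → Σnom=203.710; wc +0.160/-0.160 → slack +2.584/-2.422; half-tol=0.160, Σhalf²=0.839497
Nominal = 203.710. Worst-case = [203.710 - 2.422, 203.710 + 2.584] = [201.288, 206.294]. RSS = √0.839497 = 0.916.

nominal=203.710 wc=[201.288,206.294] rss=0.916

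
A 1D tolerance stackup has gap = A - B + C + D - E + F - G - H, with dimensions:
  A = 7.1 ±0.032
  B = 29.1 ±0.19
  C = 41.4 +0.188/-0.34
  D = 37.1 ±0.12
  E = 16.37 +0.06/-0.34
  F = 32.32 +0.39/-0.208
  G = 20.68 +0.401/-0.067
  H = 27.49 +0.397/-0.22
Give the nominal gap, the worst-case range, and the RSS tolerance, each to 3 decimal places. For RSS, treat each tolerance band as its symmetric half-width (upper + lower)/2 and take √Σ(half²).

nominal=24.280 wc=[22.532,25.827] rss=0.633

Stack each dimension's contribution:
  +A: nom +7.100 → Σnom=7.100; wc +0.032/-0.032 → slack +0.032/-0.032; half-tol=0.032, Σhalf²=0.001024
  -B: nom -29.100 → Σnom=-22.000; wc +0.190/-0.190 → slack +0.222/-0.222; half-tol=0.190, Σhalf²=0.037124
  +C: nom +41.400 → Σnom=19.400; wc +0.188/-0.340 → slack +0.410/-0.562; half-tol=0.264, Σhalf²=0.106820
  +D: nom +37.100 → Σnom=56.500; wc +0.120/-0.120 → slack +0.530/-0.682; half-tol=0.120, Σhalf²=0.121220
  -E: nom -16.370 → Σnom=40.130; wc +0.340/-0.060 → slack +0.870/-0.742; half-tol=0.200, Σhalf²=0.161220
  +F: nom +32.320 → Σnom=72.450; wc +0.390/-0.208 → slack +1.260/-0.950; half-tol=0.299, Σhalf²=0.250621
  -G: nom -20.680 → Σnom=51.770; wc +0.067/-0.401 → slack +1.327/-1.351; half-tol=0.234, Σhalf²=0.305377
  -H: nom -27.490 → Σnom=24.280; wc +0.220/-0.397 → slack +1.547/-1.748; half-tol=0.308, Σhalf²=0.400549
Nominal = 24.280. Worst-case = [24.280 - 1.748, 24.280 + 1.547] = [22.532, 25.827]. RSS = √0.400549 = 0.633.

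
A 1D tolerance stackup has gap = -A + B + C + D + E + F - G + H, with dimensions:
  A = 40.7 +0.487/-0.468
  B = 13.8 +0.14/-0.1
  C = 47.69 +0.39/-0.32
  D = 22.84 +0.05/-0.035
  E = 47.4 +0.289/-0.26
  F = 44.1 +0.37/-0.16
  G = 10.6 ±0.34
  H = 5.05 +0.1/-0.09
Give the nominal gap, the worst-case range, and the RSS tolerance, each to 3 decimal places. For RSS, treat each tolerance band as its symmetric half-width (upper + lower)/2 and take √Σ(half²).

nominal=129.580 wc=[127.788,131.727] rss=0.800

Stack each dimension's contribution:
  -A: nom -40.700 → Σnom=-40.700; wc +0.468/-0.487 → slack +0.468/-0.487; half-tol=0.478, Σhalf²=0.228006
  +B: nom +13.800 → Σnom=-26.900; wc +0.140/-0.100 → slack +0.608/-0.587; half-tol=0.120, Σhalf²=0.242406
  +C: nom +47.690 → Σnom=20.790; wc +0.390/-0.320 → slack +0.998/-0.907; half-tol=0.355, Σhalf²=0.368431
  +D: nom +22.840 → Σnom=43.630; wc +0.050/-0.035 → slack +1.048/-0.942; half-tol=0.043, Σhalf²=0.370237
  +E: nom +47.400 → Σnom=91.030; wc +0.289/-0.260 → slack +1.337/-1.202; half-tol=0.274, Σhalf²=0.445588
  +F: nom +44.100 → Σnom=135.130; wc +0.370/-0.160 → slack +1.707/-1.362; half-tol=0.265, Σhalf²=0.515813
  -G: nom -10.600 → Σnom=124.530; wc +0.340/-0.340 → slack +2.047/-1.702; half-tol=0.340, Σhalf²=0.631413
  +H: nom +5.050 → Σnom=129.580; wc +0.100/-0.090 → slack +2.147/-1.792; half-tol=0.095, Σhalf²=0.640438
Nominal = 129.580. Worst-case = [129.580 - 1.792, 129.580 + 2.147] = [127.788, 131.727]. RSS = √0.640438 = 0.800.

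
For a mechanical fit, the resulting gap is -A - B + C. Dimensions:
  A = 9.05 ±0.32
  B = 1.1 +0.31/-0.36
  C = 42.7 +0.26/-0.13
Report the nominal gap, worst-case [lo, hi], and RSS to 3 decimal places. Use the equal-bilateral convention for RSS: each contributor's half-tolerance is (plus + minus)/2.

Stack each dimension's contribution:
  -A: nom -9.050 → Σnom=-9.050; wc +0.320/-0.320 → slack +0.320/-0.320; half-tol=0.320, Σhalf²=0.102400
  -B: nom -1.100 → Σnom=-10.150; wc +0.360/-0.310 → slack +0.680/-0.630; half-tol=0.335, Σhalf²=0.214625
  +C: nom +42.700 → Σnom=32.550; wc +0.260/-0.130 → slack +0.940/-0.760; half-tol=0.195, Σhalf²=0.252650
Nominal = 32.550. Worst-case = [32.550 - 0.760, 32.550 + 0.940] = [31.790, 33.490]. RSS = √0.252650 = 0.503.

nominal=32.550 wc=[31.790,33.490] rss=0.503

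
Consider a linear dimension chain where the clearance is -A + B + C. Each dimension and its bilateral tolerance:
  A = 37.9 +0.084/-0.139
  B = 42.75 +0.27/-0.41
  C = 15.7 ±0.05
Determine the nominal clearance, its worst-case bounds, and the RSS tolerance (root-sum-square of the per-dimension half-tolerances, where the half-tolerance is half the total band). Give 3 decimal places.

Stack each dimension's contribution:
  -A: nom -37.900 → Σnom=-37.900; wc +0.139/-0.084 → slack +0.139/-0.084; half-tol=0.112, Σhalf²=0.012432
  +B: nom +42.750 → Σnom=4.850; wc +0.270/-0.410 → slack +0.409/-0.494; half-tol=0.340, Σhalf²=0.128032
  +C: nom +15.700 → Σnom=20.550; wc +0.050/-0.050 → slack +0.459/-0.544; half-tol=0.050, Σhalf²=0.130532
Nominal = 20.550. Worst-case = [20.550 - 0.544, 20.550 + 0.459] = [20.006, 21.009]. RSS = √0.130532 = 0.361.

nominal=20.550 wc=[20.006,21.009] rss=0.361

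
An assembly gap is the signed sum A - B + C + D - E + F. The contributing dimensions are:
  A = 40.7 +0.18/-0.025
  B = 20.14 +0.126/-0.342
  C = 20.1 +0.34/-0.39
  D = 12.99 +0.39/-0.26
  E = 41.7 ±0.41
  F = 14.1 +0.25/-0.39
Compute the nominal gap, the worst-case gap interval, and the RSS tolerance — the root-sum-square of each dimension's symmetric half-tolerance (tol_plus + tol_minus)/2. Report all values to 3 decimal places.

nominal=26.050 wc=[24.449,27.962] rss=0.758

Stack each dimension's contribution:
  +A: nom +40.700 → Σnom=40.700; wc +0.180/-0.025 → slack +0.180/-0.025; half-tol=0.102, Σhalf²=0.010506
  -B: nom -20.140 → Σnom=20.560; wc +0.342/-0.126 → slack +0.522/-0.151; half-tol=0.234, Σhalf²=0.065262
  +C: nom +20.100 → Σnom=40.660; wc +0.340/-0.390 → slack +0.862/-0.541; half-tol=0.365, Σhalf²=0.198487
  +D: nom +12.990 → Σnom=53.650; wc +0.390/-0.260 → slack +1.252/-0.801; half-tol=0.325, Σhalf²=0.304112
  -E: nom -41.700 → Σnom=11.950; wc +0.410/-0.410 → slack +1.662/-1.211; half-tol=0.410, Σhalf²=0.472212
  +F: nom +14.100 → Σnom=26.050; wc +0.250/-0.390 → slack +1.912/-1.601; half-tol=0.320, Σhalf²=0.574612
Nominal = 26.050. Worst-case = [26.050 - 1.601, 26.050 + 1.912] = [24.449, 27.962]. RSS = √0.574612 = 0.758.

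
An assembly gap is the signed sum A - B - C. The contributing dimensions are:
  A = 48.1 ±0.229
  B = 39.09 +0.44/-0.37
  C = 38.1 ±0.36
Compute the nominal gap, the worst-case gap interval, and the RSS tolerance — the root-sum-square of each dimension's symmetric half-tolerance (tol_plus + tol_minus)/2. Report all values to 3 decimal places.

nominal=-29.090 wc=[-30.119,-28.131] rss=0.588

Stack each dimension's contribution:
  +A: nom +48.100 → Σnom=48.100; wc +0.229/-0.229 → slack +0.229/-0.229; half-tol=0.229, Σhalf²=0.052441
  -B: nom -39.090 → Σnom=9.010; wc +0.370/-0.440 → slack +0.599/-0.669; half-tol=0.405, Σhalf²=0.216466
  -C: nom -38.100 → Σnom=-29.090; wc +0.360/-0.360 → slack +0.959/-1.029; half-tol=0.360, Σhalf²=0.346066
Nominal = -29.090. Worst-case = [-29.090 - 1.029, -29.090 + 0.959] = [-30.119, -28.131]. RSS = √0.346066 = 0.588.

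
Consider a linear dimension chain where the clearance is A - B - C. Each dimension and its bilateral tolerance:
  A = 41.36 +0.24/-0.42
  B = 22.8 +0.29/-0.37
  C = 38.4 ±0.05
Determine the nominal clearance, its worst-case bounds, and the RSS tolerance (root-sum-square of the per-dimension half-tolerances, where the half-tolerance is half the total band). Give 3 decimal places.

nominal=-19.840 wc=[-20.600,-19.180] rss=0.469

Stack each dimension's contribution:
  +A: nom +41.360 → Σnom=41.360; wc +0.240/-0.420 → slack +0.240/-0.420; half-tol=0.330, Σhalf²=0.108900
  -B: nom -22.800 → Σnom=18.560; wc +0.370/-0.290 → slack +0.610/-0.710; half-tol=0.330, Σhalf²=0.217800
  -C: nom -38.400 → Σnom=-19.840; wc +0.050/-0.050 → slack +0.660/-0.760; half-tol=0.050, Σhalf²=0.220300
Nominal = -19.840. Worst-case = [-19.840 - 0.760, -19.840 + 0.660] = [-20.600, -19.180]. RSS = √0.220300 = 0.469.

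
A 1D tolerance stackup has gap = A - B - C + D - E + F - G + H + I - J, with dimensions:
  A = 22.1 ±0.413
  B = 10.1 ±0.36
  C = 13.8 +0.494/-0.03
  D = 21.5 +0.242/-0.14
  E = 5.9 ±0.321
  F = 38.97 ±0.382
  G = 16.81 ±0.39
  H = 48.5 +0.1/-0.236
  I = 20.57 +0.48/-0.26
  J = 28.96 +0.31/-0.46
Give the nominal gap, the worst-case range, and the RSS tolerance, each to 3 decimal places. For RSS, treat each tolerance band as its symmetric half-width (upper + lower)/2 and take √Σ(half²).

nominal=76.070 wc=[72.764,79.248] rss=1.058

Stack each dimension's contribution:
  +A: nom +22.100 → Σnom=22.100; wc +0.413/-0.413 → slack +0.413/-0.413; half-tol=0.413, Σhalf²=0.170569
  -B: nom -10.100 → Σnom=12.000; wc +0.360/-0.360 → slack +0.773/-0.773; half-tol=0.360, Σhalf²=0.300169
  -C: nom -13.800 → Σnom=-1.800; wc +0.030/-0.494 → slack +0.803/-1.267; half-tol=0.262, Σhalf²=0.368813
  +D: nom +21.500 → Σnom=19.700; wc +0.242/-0.140 → slack +1.045/-1.407; half-tol=0.191, Σhalf²=0.405294
  -E: nom -5.900 → Σnom=13.800; wc +0.321/-0.321 → slack +1.366/-1.728; half-tol=0.321, Σhalf²=0.508335
  +F: nom +38.970 → Σnom=52.770; wc +0.382/-0.382 → slack +1.748/-2.110; half-tol=0.382, Σhalf²=0.654259
  -G: nom -16.810 → Σnom=35.960; wc +0.390/-0.390 → slack +2.138/-2.500; half-tol=0.390, Σhalf²=0.806359
  +H: nom +48.500 → Σnom=84.460; wc +0.100/-0.236 → slack +2.238/-2.736; half-tol=0.168, Σhalf²=0.834583
  +I: nom +20.570 → Σnom=105.030; wc +0.480/-0.260 → slack +2.718/-2.996; half-tol=0.370, Σhalf²=0.971483
  -J: nom -28.960 → Σnom=76.070; wc +0.460/-0.310 → slack +3.178/-3.306; half-tol=0.385, Σhalf²=1.119708
Nominal = 76.070. Worst-case = [76.070 - 3.306, 76.070 + 3.178] = [72.764, 79.248]. RSS = √1.119708 = 1.058.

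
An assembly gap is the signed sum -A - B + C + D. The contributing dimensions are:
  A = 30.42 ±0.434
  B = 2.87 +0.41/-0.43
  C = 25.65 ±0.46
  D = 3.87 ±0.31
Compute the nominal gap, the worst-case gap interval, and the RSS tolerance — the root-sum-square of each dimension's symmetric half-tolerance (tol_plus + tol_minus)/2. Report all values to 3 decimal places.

Stack each dimension's contribution:
  -A: nom -30.420 → Σnom=-30.420; wc +0.434/-0.434 → slack +0.434/-0.434; half-tol=0.434, Σhalf²=0.188356
  -B: nom -2.870 → Σnom=-33.290; wc +0.430/-0.410 → slack +0.864/-0.844; half-tol=0.420, Σhalf²=0.364756
  +C: nom +25.650 → Σnom=-7.640; wc +0.460/-0.460 → slack +1.324/-1.304; half-tol=0.460, Σhalf²=0.576356
  +D: nom +3.870 → Σnom=-3.770; wc +0.310/-0.310 → slack +1.634/-1.614; half-tol=0.310, Σhalf²=0.672456
Nominal = -3.770. Worst-case = [-3.770 - 1.614, -3.770 + 1.634] = [-5.384, -2.136]. RSS = √0.672456 = 0.820.

nominal=-3.770 wc=[-5.384,-2.136] rss=0.820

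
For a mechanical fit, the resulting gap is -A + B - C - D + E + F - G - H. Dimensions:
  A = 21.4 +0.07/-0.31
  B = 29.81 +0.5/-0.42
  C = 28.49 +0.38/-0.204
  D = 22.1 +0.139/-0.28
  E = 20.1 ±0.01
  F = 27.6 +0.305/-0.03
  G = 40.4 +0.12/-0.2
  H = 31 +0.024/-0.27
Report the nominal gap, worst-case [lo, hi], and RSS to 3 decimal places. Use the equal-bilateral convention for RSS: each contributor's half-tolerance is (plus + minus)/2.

nominal=-65.880 wc=[-67.073,-63.801] rss=0.672

Stack each dimension's contribution:
  -A: nom -21.400 → Σnom=-21.400; wc +0.310/-0.070 → slack +0.310/-0.070; half-tol=0.190, Σhalf²=0.036100
  +B: nom +29.810 → Σnom=8.410; wc +0.500/-0.420 → slack +0.810/-0.490; half-tol=0.460, Σhalf²=0.247700
  -C: nom -28.490 → Σnom=-20.080; wc +0.204/-0.380 → slack +1.014/-0.870; half-tol=0.292, Σhalf²=0.332964
  -D: nom -22.100 → Σnom=-42.180; wc +0.280/-0.139 → slack +1.294/-1.009; half-tol=0.210, Σhalf²=0.376854
  +E: nom +20.100 → Σnom=-22.080; wc +0.010/-0.010 → slack +1.304/-1.019; half-tol=0.010, Σhalf²=0.376954
  +F: nom +27.600 → Σnom=5.520; wc +0.305/-0.030 → slack +1.609/-1.049; half-tol=0.167, Σhalf²=0.405010
  -G: nom -40.400 → Σnom=-34.880; wc +0.200/-0.120 → slack +1.809/-1.169; half-tol=0.160, Σhalf²=0.430610
  -H: nom -31.000 → Σnom=-65.880; wc +0.270/-0.024 → slack +2.079/-1.193; half-tol=0.147, Σhalf²=0.452219
Nominal = -65.880. Worst-case = [-65.880 - 1.193, -65.880 + 2.079] = [-67.073, -63.801]. RSS = √0.452219 = 0.672.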